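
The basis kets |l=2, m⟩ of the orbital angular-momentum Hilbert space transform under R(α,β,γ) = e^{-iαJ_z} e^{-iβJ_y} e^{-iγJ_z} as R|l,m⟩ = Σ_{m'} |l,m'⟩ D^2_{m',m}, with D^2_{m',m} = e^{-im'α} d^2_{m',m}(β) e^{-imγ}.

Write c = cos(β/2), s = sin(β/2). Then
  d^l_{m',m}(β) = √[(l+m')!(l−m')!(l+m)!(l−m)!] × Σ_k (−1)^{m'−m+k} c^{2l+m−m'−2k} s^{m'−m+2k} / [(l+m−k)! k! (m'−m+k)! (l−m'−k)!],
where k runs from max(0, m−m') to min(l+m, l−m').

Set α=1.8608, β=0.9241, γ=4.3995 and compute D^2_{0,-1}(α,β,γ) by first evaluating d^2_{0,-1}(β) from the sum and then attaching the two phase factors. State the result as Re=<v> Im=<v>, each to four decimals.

Re=0.1813 Im=0.5604

D^2_{0,-1}(1.8608,0.9241,4.3995) = e^{-i·0·1.8608}·d^2_{0,-1}(0.9241)·e^{-i·-1·4.3995}. Compute d first:
With c≡cos(β/2)=0.895141 and s≡sin(β/2)=0.445784, N=[2·2·1·6]^{1/2}=4.898979
The bounds max(0,m−m')=0 and min(l+m,l−m')=1 give 2 terms
  k=0: (−1)^1·4.8990/(2)·0.8951^3·0.4458^1 = -0.783202
  k=1: (−1)^2·4.8990/(2)·0.8951^1·0.4458^3 = +0.194241
d^2_{0,-1}(0.9241) = -0.783202 +0.194241 = -0.588961
Attach z-rotation phases: D = e^{-i(0)(1.8608)}·(-0.588961)·e^{-i(-1)(4.3995)} = +0.181287+0.560366i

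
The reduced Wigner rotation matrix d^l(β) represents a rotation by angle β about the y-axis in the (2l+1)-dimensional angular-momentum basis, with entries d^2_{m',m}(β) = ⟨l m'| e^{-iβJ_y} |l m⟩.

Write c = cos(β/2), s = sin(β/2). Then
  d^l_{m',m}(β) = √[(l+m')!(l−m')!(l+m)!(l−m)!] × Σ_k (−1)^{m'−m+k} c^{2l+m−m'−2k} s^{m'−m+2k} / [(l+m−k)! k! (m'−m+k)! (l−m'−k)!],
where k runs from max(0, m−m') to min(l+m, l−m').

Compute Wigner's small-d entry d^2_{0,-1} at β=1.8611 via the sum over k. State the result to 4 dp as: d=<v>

d=0.3359

d^2_{0,-1}(β=1.8611) via Wigner's sum:
c=cos(1.8611/2)=0.597393, s=sin(1.8611/2)=0.801949; N=√[2·2·1·6]=4.898979
k∈{0,1} keeps every argument non-negative
  k=0: (−1)^1·4.8990/(2)·0.5974^3·0.8019^1 = -0.418796
  k=1: (−1)^2·4.8990/(2)·0.5974^1·0.8019^3 = +0.754702
d^2_{0,-1}(1.8611) = -0.418796 +0.754702 = +0.335906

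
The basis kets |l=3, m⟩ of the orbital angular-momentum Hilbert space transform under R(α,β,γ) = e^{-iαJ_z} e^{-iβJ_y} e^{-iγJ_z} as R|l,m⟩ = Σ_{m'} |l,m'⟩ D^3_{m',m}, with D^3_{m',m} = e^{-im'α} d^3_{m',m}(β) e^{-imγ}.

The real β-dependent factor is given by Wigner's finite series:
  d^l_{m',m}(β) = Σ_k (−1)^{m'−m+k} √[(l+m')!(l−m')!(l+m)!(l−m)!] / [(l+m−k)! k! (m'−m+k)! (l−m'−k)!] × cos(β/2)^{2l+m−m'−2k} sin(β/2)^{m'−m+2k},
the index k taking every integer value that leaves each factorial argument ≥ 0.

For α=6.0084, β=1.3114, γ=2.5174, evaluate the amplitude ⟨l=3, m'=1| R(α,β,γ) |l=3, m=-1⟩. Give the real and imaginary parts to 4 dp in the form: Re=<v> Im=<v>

Re=-0.2228 Im=0.0812

Split into d^3_{1,-1}(β=1.3114) × two z-phases.
Half-angle: c=0.792621, s=0.609714. N=√(24·2·2·24)=48.000000
k: max(0,(-1)−(1))=0 … min(3+(-1),3−(1))=2
  k=0: (−1)^2·48.0000/(8)·0.7926^4·0.6097^2 = +0.880373
  k=1: (−1)^3·48.0000/(6)·0.7926^2·0.6097^4 = -0.694587
  k=2: (−1)^4·48.0000/(48)·0.7926^0·0.6097^6 = +0.051376
d^3_{1,-1}(1.3114) = +0.880373 -0.694587 +0.051376 = +0.237162
D = (+0.962483+0.271340i)·(+0.237162)·(-0.811435+0.584442i) = -0.222832+0.081190i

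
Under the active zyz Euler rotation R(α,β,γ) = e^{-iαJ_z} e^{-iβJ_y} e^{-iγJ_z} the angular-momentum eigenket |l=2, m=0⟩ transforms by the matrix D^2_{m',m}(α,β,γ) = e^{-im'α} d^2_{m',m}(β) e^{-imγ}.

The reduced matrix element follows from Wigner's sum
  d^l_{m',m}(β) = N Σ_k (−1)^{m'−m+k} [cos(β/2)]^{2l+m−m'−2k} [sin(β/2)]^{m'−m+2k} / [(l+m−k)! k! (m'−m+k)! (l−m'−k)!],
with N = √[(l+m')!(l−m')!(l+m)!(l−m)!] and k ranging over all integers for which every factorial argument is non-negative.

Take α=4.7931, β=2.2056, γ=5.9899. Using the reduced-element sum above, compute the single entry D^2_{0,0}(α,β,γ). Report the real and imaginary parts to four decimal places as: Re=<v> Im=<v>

D^2_{0,0}(4.7931,2.2056,5.9899) = e^{-i·0·4.7931}·d^2_{0,0}(2.2056)·e^{-i·0·5.9899}. Compute d first:
With c≡cos(β/2)=0.451099 and s≡sin(β/2)=0.892474, N=[2·2·2·2]^{1/2}=4.000000
k: max(0,(0)−(0))=0 … min(2+(0),2−(0))=2
  k=0: (−1)^0·4.0000/(4)·0.4511^4·0.8925^0 = +0.041408
  k=1: (−1)^1·4.0000/(1)·0.4511^2·0.8925^2 = -0.648328
  k=2: (−1)^2·4.0000/(4)·0.4511^0·0.8925^4 = +0.634428
d^2_{0,0}(2.2056) = +0.041408 -0.648328 +0.634428 = +0.027508
Phases: e^{-i·(0)·4.7931}=+1.000000+0.000000i, e^{-i·(0)·5.9899}=+1.000000+0.000000i ⇒ D=+0.027508+0.000000i

Re=0.0275 Im=0.0000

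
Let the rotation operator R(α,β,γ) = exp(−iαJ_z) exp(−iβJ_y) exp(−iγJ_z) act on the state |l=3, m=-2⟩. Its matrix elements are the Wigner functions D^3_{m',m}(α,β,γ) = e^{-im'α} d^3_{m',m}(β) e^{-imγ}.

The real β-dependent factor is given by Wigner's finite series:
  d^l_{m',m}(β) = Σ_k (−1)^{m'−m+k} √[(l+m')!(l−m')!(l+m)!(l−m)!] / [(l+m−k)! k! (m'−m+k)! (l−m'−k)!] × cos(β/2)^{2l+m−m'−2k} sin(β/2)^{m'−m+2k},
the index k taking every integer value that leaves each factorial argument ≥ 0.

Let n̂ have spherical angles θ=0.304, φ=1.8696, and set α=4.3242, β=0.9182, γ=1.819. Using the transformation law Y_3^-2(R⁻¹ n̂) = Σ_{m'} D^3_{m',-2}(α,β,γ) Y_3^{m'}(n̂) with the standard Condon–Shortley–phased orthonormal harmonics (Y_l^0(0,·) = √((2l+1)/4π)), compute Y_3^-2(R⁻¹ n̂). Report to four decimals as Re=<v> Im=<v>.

Need the full column D^3_{m',-2} for m'=−3..3 at α=4.3242, β=0.9182, γ=1.819.
cos(β/2)=0.896452, sin(β/2)=0.443141
d^3_{-3,-2}: single k=1 term ⇒ +0.628424;  D = -0.389335-0.493289i
d^3_{-2,-2}: k∈[0..1] ⇒ +0.518993 -0.634107 = -0.115114;  D = -0.110632+0.031809i
d^3_{-1,-2}: k∈[0..1] ⇒ -0.811291 +0.396495 = -0.414796;  D = +0.044801-0.412370i
d^3_{0,-2}: k∈[0..1] ⇒ +0.694629 -0.169740 = +0.524889;  D = -0.461535-0.249989i
d^3_{1,-2}: k∈[0..1] ⇒ -0.396495 +0.048444 = -0.348051;  D = -0.269273+0.220526i
d^3_{2,-2}: k∈[0..1] ⇒ +0.154951 -0.007573 = +0.147378;  D = +0.043273+0.140882i
d^3_{3,-2}: single k=0 term ⇒ -0.037524;  D = +0.037372+0.003379i
Y_3^{m'}(θ=0.304,φ=1.8696) and Σ D·Y over m':
  (-0.3893-0.4933i)·(+0.0087+0.0070i)  (-0.1106+0.0318i)·(-0.0722+0.0492i)  (+0.0448-0.4124i)·(-0.1012-0.3284i)  (-0.4615-0.2500i)·(+0.5526+0.0000i)  (-0.2693+0.2205i)·(+0.1012-0.3284i)  (+0.0433+0.1409i)·(-0.0722-0.0492i)  (+0.0374+0.0034i)·(-0.0087+0.0070i)
Y_3^-2(R⁻¹ n̂) = -0.339896-0.027251i

Re=-0.3399 Im=-0.0273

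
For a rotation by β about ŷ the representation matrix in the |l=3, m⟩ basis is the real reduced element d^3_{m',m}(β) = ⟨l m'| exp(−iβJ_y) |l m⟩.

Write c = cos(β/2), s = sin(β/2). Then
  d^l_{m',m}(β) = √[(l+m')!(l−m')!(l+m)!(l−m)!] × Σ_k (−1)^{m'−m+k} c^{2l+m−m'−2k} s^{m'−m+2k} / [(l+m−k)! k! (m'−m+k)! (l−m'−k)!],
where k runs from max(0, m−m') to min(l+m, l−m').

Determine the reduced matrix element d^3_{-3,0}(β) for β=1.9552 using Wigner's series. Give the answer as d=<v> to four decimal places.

d=0.4453

d^3_{-3,0}(β=1.9552) via Wigner's sum:
Half-angle: c=0.559014, s=0.829158. N=√(1·720·6·6)=160.996894
Admissible k: 3..3 (factorial args all ≥0)
  k=3: (−1)^0·160.9969/(36)·0.5590^3·0.8292^3 = +0.445344
d^3_{-3,0}(1.9552) = +0.445344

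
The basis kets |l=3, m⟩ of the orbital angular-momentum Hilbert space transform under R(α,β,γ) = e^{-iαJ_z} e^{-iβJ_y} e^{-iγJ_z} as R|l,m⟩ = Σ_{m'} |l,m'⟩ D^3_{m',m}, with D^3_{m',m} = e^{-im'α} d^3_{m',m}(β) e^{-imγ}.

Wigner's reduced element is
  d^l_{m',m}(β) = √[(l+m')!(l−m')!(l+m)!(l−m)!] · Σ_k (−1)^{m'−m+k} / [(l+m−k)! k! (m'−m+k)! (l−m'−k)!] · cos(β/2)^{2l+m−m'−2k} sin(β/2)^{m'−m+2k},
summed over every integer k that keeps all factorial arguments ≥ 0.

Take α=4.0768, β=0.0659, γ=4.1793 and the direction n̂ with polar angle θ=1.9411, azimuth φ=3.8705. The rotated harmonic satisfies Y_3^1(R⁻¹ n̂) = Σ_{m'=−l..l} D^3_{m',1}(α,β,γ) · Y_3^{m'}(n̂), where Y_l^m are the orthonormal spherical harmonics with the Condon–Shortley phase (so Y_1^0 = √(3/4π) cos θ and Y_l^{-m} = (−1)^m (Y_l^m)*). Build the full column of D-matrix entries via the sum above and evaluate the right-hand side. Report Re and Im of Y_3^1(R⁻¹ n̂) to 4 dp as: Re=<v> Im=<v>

Re=-0.0549 Im=0.1594

Need the full column D^3_{m',1} for m'=−3..3 at α=4.0768, β=0.0659, γ=4.1793.
cos(β/2)=0.999457, sin(β/2)=0.032944
d^3_{-3,1}: single k=4 term ⇒ +0.000005;  D = -0.000001+0.000004i
d^3_{-2,1}: k∈[3..4] ⇒ +0.000226 -0.000000 = +0.000226;  D = -0.000152-0.000167i
d^3_{-1,1}: k∈[2..4] ⇒ +0.006498 -0.000009 +0.000000 = +0.006488;  D = +0.006454-0.000664i
d^3_{0,1}: k∈[1..3] ⇒ +0.113812 -0.000371 +0.000000 = +0.113441;  D = -0.057650+0.097700i
d^3_{1,1}: k∈[0..2] ⇒ +0.996748 -0.008664 +0.000007 = +0.988091;  D = -0.386708-0.909275i
d^3_{2,1}: k∈[0..1] ⇒ -0.103896 +0.000226 = -0.103670;  D = -0.100857-0.023985i
d^3_{3,1}: single k=0 term ⇒ +0.004194;  D = -0.003203+0.002708i
Y_3^{m'}(θ=1.9411,φ=3.8705) and Σ D·Y over m':
  (-0.0000+0.0000i)·(+0.1953+0.2759i)  (-0.0002-0.0002i)·(-0.0362+0.3194i)  (+0.0065-0.0007i)·(+0.0776-0.0693i)  (-0.0577+0.0977i)·(+0.3167+0.0000i)  (-0.3867-0.9093i)·(-0.0776-0.0693i)  (-0.1009-0.0240i)·(-0.0362-0.3194i)  (-0.0032+0.0027i)·(-0.1953+0.2759i)
Y_3^1(R⁻¹ n̂) = -0.054855+0.159378i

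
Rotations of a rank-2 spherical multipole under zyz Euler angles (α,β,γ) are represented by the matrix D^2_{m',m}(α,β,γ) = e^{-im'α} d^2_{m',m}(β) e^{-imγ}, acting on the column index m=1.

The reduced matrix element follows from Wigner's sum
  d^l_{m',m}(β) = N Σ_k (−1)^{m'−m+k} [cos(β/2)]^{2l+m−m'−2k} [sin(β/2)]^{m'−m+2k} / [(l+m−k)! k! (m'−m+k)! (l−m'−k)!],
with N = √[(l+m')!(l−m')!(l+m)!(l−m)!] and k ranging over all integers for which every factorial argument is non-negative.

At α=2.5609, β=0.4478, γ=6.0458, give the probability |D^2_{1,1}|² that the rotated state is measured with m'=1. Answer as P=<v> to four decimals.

Split into d^2_{1,1}(β=0.4478) × two z-phases.
Half-angle: c=0.975039, s=0.222034. N=√(6·1·6·1)=6.000000
Admissible k: 0..1 (factorial args all ≥0)
  k=0: (−1)^0·6.0000/(6)·0.9750^4·0.2220^0 = +0.903832
  k=1: (−1)^1·6.0000/(2)·0.9750^2·0.2220^2 = -0.140606
d^2_{1,1}(0.4478) = +0.903832 -0.140606 = +0.763226
|D^2_{1,1}|² = |d^2_{1,1}(β)|² = (+0.763226)² = 0.582514 (the z-rotation phases have unit modulus)

P=0.5825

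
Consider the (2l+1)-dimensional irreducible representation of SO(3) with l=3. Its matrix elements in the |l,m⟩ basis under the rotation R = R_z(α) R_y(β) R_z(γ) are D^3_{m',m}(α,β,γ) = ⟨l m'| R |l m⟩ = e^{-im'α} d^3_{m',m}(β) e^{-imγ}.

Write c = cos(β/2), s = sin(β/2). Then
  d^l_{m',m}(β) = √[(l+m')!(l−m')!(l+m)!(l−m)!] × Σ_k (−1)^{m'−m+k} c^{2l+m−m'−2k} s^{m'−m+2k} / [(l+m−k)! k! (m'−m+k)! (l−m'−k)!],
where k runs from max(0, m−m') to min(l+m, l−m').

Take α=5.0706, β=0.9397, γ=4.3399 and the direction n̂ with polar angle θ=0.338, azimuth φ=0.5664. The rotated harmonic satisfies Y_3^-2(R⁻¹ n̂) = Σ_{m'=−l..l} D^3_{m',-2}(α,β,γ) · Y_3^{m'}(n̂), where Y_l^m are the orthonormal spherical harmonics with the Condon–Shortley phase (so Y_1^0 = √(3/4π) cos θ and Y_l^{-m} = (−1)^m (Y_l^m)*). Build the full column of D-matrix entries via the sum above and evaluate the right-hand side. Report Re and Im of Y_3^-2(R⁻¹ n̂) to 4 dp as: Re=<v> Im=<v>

Re=-0.3835 Im=-0.0091

Need the full column D^3_{m',-2} for m'=−3..3 at α=5.0706, β=0.9397, γ=4.3399.
cos(β/2)=0.891636, sin(β/2)=0.452753
d^3_{-3,-2}: single k=1 term ⇒ +0.624993;  D = +0.202321-0.591339i
d^3_{-2,-2}: k∈[0..1] ⇒ +0.502489 -0.647802 = -0.145314;  D = -0.145255+0.004149i
d^3_{-1,-2}: k∈[0..1] ⇒ -0.806862 +0.416079 = -0.390783;  D = -0.147402-0.361917i
d^3_{0,-2}: k∈[0..1] ⇒ +0.709632 -0.182970 = +0.526662;  D = -0.387151+0.357054i
d^3_{1,-2}: k∈[0..1] ⇒ -0.416079 +0.053640 = -0.362439;  D = +0.323531+0.163370i
d^3_{2,-2}: k∈[0..1] ⇒ +0.167028 -0.008613 = +0.158415;  D = +0.017295-0.157468i
d^3_{3,-2}: single k=0 term ⇒ -0.041550;  D = -0.040270+0.010232i
Y_3^{m'}(θ=0.338,φ=0.5664) and Σ D·Y over m':
  (+0.2023-0.5913i)·(-0.0019-0.0151i)  (-0.1453+0.0041i)·(+0.0450-0.0960i)  (-0.1474-0.3619i)·(+0.3120-0.1984i)  (-0.3872+0.3571i)·(+0.5106+0.0000i)  (+0.3235+0.1634i)·(-0.3120-0.1984i)  (+0.0173-0.1575i)·(+0.0450+0.0960i)  (-0.0403+0.0102i)·(+0.0019-0.0151i)
Y_3^-2(R⁻¹ n̂) = -0.383469-0.009101i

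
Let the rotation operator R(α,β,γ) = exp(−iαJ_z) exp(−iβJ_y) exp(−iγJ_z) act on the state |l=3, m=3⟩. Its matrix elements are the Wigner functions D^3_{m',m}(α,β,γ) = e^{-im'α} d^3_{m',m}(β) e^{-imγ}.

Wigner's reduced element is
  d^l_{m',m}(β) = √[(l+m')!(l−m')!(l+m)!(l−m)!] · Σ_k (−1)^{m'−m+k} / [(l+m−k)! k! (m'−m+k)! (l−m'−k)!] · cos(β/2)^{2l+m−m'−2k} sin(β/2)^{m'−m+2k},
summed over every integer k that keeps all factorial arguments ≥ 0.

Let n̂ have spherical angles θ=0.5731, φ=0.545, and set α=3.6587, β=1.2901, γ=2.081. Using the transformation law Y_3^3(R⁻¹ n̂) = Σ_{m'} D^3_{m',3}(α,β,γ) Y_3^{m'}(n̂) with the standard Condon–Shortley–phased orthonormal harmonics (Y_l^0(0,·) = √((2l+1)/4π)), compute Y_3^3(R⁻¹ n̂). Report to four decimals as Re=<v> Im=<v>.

Re=0.3650 Im=0.0320

Need the full column D^3_{m',3} for m'=−3..3 at α=3.6587, β=1.2901, γ=2.081.
cos(β/2)=0.799070, sin(β/2)=0.601238
d^3_{-3,3}: single k=6 term ⇒ +0.047237;  D = +0.000978-0.047227i
d^3_{-2,3}: single k=5 term ⇒ +0.153778;  D = +0.073238+0.135218i
d^3_{-1,3}: single k=4 term ⇒ +0.323148;  D = -0.274253-0.170910i
d^3_{0,3}: single k=3 term ⇒ +0.495917;  D = +0.495517+0.019923i
d^3_{1,3}: single k=2 term ⇒ +0.570792;  D = -0.507098+0.262020i
d^3_{2,3}: single k=1 term ⇒ +0.479784;  D = +0.261634-0.402169i
d^3_{3,3}: single k=0 term ⇒ +0.260320;  D = -0.015521+0.259857i
Y_3^{m'}(θ=0.5731,φ=0.545) and Σ D·Y over m':
  (+0.0010-0.0472i)·(-0.0043-0.0664i)  (+0.0732+0.1352i)·(+0.1168-0.2239i)  (-0.2743-0.1709i)·(+0.3791-0.2298i)  (+0.4955+0.0199i)·(+0.1661+0.0000i)  (-0.5071+0.2620i)·(-0.3791-0.2298i)  (+0.2616-0.4022i)·(+0.1168+0.2239i)  (-0.0155+0.2599i)·(+0.0043-0.0664i)
Y_3^3(R⁻¹ n̂) = +0.364985+0.032041i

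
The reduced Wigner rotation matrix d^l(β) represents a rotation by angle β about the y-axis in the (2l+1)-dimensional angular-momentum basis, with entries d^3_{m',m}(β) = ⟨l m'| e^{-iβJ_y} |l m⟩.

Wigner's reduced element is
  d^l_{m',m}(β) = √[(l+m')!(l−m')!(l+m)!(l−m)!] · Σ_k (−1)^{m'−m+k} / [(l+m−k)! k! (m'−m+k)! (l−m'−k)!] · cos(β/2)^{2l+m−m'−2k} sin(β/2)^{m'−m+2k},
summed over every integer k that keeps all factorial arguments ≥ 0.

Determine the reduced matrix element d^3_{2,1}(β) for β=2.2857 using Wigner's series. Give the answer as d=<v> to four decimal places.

d^3_{2,1}(β=2.2857) via Wigner's sum:
c=cos(2.2857/2)=0.415003, s=sin(2.2857/2)=0.909820; N=√[120·1·24·2]=75.894664
The bounds max(0,m−m')=0 and min(l+m,l−m')=1 give 2 terms
  k=0: (−1)^1·75.8947/(24)·0.4150^5·0.9098^1 = -0.035417
  k=1: (−1)^2·75.8947/(12)·0.4150^3·0.9098^3 = +0.340448
d^3_{2,1}(2.2857) = -0.035417 +0.340448 = +0.305031

d=0.3050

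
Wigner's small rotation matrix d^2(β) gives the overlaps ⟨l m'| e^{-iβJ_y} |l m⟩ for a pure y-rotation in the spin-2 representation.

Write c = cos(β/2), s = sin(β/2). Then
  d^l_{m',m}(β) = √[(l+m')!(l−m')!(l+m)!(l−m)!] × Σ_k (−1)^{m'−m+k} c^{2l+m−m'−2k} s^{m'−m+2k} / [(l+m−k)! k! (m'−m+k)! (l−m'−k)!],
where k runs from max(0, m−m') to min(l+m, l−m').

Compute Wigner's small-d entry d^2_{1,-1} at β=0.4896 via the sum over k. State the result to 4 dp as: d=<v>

d=0.1624

d^2_{1,-1}(β=0.4896) via Wigner's sum:
Half-angle: c=0.970186, s=0.242362. N=√(6·1·1·6)=6.000000
k: max(0,(-1)−(1))=0 … min(2+(-1),2−(1))=1
  k=0: (−1)^2·6.0000/(2)·0.9702^2·0.2424^2 = +0.165867
  k=1: (−1)^3·6.0000/(6)·0.9702^0·0.2424^4 = -0.003450
d^2_{1,-1}(0.4896) = +0.165867 -0.003450 = +0.162417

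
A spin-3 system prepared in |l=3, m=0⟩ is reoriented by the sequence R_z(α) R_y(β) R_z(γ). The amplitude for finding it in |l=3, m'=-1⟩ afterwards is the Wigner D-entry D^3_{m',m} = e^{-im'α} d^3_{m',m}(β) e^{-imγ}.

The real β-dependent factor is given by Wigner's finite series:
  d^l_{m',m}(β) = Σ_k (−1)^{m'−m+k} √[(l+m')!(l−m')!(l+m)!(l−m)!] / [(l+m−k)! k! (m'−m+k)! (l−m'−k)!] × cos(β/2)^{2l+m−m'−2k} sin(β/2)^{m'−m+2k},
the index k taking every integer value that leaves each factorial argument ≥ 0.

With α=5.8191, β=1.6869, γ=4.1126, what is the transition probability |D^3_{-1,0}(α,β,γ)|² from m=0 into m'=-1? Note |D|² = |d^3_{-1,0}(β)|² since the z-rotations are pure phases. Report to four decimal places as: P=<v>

P=0.1610

Split into d^3_{-1,0}(β=1.6869) × two z-phases.
c=cos(1.6869/2)=0.664890, s=sin(1.6869/2)=0.746941; N=√[2·24·6·6]=41.569219
k: max(0,(0)−(-1))=1 … min(3+(0),3−(-1))=3
  k=1: (−1)^0·41.5692/(12)·0.6649^5·0.7469^1 = +0.336222
  k=2: (−1)^1·41.5692/(4)·0.6649^3·0.7469^3 = -1.272977
  k=3: (−1)^2·41.5692/(12)·0.6649^1·0.7469^5 = +0.535517
d^3_{-1,0}(1.6869) = +0.336222 -1.272977 +0.535517 = -0.401239
|D^3_{-1,0}|² = |d^3_{-1,0}(β)|² = (-0.401239)² = 0.160993 (the z-rotation phases have unit modulus)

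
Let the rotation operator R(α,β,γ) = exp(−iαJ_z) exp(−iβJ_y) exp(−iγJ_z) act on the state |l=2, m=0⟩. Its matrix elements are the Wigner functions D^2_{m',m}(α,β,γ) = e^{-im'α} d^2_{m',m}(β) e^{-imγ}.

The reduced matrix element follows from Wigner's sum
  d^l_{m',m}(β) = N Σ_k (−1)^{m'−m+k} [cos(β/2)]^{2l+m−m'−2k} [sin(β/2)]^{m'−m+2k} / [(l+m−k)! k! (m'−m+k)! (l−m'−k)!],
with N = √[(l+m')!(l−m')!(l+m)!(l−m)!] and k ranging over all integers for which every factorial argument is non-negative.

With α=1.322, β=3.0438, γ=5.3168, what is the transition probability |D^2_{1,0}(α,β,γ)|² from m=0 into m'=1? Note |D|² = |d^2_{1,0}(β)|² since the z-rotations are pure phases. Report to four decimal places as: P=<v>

P=0.0142

D^2_{1,0}(1.322,3.0438,5.3168) = e^{-i·1·1.322}·d^2_{1,0}(3.0438)·e^{-i·0·5.3168}. Compute d first:
c=cos(3.0438/2)=0.048877, s=sin(3.0438/2)=0.998805; N=√[6·1·2·2]=4.898979
Admissible k: 0..1 (factorial args all ≥0)
  k=0: (−1)^1·4.8990/(2)·0.0489^3·0.9988^1 = -0.000286
  k=1: (−1)^2·4.8990/(2)·0.0489^1·0.9988^3 = +0.119295
d^2_{1,0}(3.0438) = -0.000286 +0.119295 = +0.119009
|D^2_{1,0}|² = |d^2_{1,0}(β)|² = (+0.119009)² = 0.014163 (the z-rotation phases have unit modulus)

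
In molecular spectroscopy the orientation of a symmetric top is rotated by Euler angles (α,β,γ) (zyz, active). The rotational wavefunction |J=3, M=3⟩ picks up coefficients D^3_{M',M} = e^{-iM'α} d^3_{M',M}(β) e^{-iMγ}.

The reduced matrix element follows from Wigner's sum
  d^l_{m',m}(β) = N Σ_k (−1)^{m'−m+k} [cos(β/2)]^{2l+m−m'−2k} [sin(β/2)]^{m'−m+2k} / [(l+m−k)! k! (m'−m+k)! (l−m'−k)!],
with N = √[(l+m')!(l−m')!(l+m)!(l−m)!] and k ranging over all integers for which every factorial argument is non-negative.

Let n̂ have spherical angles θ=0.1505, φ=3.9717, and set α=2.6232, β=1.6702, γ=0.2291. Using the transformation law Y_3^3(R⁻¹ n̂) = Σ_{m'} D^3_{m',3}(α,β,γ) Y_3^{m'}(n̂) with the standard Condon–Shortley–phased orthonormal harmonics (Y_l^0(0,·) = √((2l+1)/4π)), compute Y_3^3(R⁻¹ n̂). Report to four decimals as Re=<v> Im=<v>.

Need the full column D^3_{m',3} for m'=−3..3 at α=2.6232, β=1.6702, γ=0.2291.
cos(β/2)=0.671104, sin(β/2)=0.741364
d^3_{-3,3}: single k=6 term ⇒ +0.166030;  D = +0.103321+0.129965i
d^3_{-2,3}: single k=5 term ⇒ +0.368147;  D = -0.056212-0.363830i
d^3_{-1,3}: single k=4 term ⇒ +0.526926;  D = -0.188137+0.492195i
d^3_{0,3}: single k=3 term ⇒ +0.550779;  D = +0.425731-0.349443i
d^3_{1,3}: single k=2 term ⇒ +0.431784;  D = -0.425639+0.072585i
d^3_{2,3}: single k=1 term ⇒ +0.247203;  D = +0.232260+0.084646i
d^3_{3,3}: single k=0 term ⇒ +0.091356;  D = -0.059057-0.069701i
Y_3^{m'}(θ=0.1505,φ=3.9717) and Σ D·Y over m':
  (+0.1033+0.1300i)·(+0.0011+0.0009i)  (-0.0562-0.3638i)·(-0.0020-0.0226i)  (-0.1881+0.4922i)·(-0.1271+0.1390i)  (+0.4257-0.3494i)·(+0.6964+0.0000i)  (-0.4256+0.0726i)·(+0.1271+0.1390i)  (+0.2323+0.0846i)·(-0.0020+0.0226i)  (-0.0591-0.0697i)·(-0.0011+0.0009i)
Y_3^3(R⁻¹ n̂) = +0.177419-0.374681i

Re=0.1774 Im=-0.3747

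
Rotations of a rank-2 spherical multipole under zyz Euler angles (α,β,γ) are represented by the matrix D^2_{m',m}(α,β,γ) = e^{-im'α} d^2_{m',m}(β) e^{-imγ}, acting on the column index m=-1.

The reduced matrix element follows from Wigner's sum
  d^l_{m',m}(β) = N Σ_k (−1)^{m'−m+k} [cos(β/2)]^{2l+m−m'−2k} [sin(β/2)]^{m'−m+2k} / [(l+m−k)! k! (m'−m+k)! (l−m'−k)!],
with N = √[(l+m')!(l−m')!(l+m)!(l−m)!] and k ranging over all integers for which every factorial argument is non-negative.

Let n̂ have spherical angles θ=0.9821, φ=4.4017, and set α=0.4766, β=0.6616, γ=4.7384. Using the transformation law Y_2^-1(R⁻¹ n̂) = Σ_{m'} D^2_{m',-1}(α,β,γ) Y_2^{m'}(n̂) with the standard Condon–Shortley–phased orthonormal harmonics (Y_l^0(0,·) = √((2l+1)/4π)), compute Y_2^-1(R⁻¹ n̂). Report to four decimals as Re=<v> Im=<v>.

Need the full column D^2_{m',-1} for m'=−2..2 at α=0.4766, β=0.6616, γ=4.7384.
cos(β/2)=0.945783, sin(β/2)=0.324800
d^2_{-2,-1}: single k=1 term ⇒ +0.549566;  D = +0.456172-0.306481i
d^2_{-1,-1}: k∈[0..1] ⇒ +0.800139 -0.283097 = +0.517042;  D = +0.249067-0.453099i
d^2_{0,-1}: k∈[0..1] ⇒ -0.673078 +0.079381 = -0.593698;  D = -0.015441+0.593497i
d^2_{1,-1}: k∈[0..1] ⇒ +0.283097 -0.011129 = +0.271968;  D = -0.118441-0.244823i
d^2_{2,-1}: single k=0 term ⇒ -0.064814;  D = +0.051847+0.038894i
Y_2^{m'}(θ=0.9821,φ=4.4017) and Σ D·Y over m':
  (+0.4562-0.3065i)·(-0.2172-0.1555i)  (+0.2491-0.4531i)·(-0.1091+0.3397i)  (-0.0154+0.5935i)·(-0.0237+0.0000i)  (-0.1184-0.2448i)·(+0.1091+0.3397i)  (+0.0518+0.0389i)·(-0.2172+0.1555i)
Y_2^-1(R⁻¹ n̂) = +0.033279+0.048290i

Re=0.0333 Im=0.0483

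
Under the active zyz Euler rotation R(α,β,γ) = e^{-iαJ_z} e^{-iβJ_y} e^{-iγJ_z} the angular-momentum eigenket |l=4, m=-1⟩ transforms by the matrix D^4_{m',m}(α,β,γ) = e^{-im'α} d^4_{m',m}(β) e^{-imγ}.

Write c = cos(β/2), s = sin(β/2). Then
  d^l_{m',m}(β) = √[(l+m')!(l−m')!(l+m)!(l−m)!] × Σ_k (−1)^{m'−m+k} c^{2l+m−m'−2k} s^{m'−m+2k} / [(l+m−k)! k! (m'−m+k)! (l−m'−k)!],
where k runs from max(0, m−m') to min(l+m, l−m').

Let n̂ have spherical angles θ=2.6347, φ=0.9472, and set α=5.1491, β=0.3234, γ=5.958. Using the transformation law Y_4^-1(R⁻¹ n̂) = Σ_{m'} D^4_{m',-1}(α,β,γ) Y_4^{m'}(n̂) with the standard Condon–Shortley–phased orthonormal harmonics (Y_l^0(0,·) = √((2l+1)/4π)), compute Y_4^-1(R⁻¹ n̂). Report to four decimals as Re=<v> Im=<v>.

Need the full column D^4_{m',-1} for m'=−4..4 at α=5.1491, β=0.3234, γ=5.958.
cos(β/2)=0.986955, sin(β/2)=0.160996
d^4_{-4,-1}: single k=3 term ⇒ +0.029243;  D = +0.004345+0.028919i
d^4_{-3,-1}: k∈[2..3] ⇒ +0.190145 -0.008433 = +0.181713;  D = -0.151411+0.100470i
d^4_{-2,-1}: k∈[1..3] ⇒ +0.623065 -0.082897 +0.001471 = +0.541639;  D = -0.462259-0.282293i
d^4_{-1,-1}: k∈[0..3] ⇒ +0.900283 -0.359341 +0.019124 -0.000170 = +0.559896;  D = +0.062313-0.556417i
d^4_{0,-1}: k∈[0..3] ⇒ -0.656768 +0.104858 -0.002790 +0.000012 = -0.554689;  D = -0.525618+0.177214i
d^4_{1,-1}: k∈[0..3] ⇒ +0.239561 -0.019124 +0.000254 -0.000000 = +0.220691;  D = +0.152342+0.159676i
d^4_{2,-1}: k∈[0..2] ⇒ -0.055265 +0.002206 -0.000012 = -0.053071;  D = +0.019299-0.049437i
d^4_{3,-1}: k∈[0..1] ⇒ +0.008433 -0.000135 = +0.008298;  D = -0.008281+0.000535i
d^4_{4,-1}: single k=0 term ⇒ -0.000778;  D = +0.000374+0.000682i
Y_4^{m'}(θ=2.6347,φ=0.9472) and Σ D·Y over m':
  (+0.0043+0.0289i)·(-0.0196+0.0148i)  (-0.1514+0.1005i)·(+0.1196+0.0370i)  (-0.4623-0.2823i)·(-0.1091-0.3252i)  (+0.0623-0.5564i)·(-0.2756+0.3831i)  (-0.5256+0.1772i)·(+0.0547+0.0000i)  (+0.1523+0.1597i)·(+0.2756+0.3831i)  (+0.0193-0.0494i)·(-0.1091+0.3252i)  (-0.0083+0.0005i)·(-0.1196+0.0370i)  (+0.0004+0.0007i)·(-0.0196-0.0148i)
Y_4^-1(R⁻¹ n̂) = +0.099273+0.487549i

Re=0.0993 Im=0.4875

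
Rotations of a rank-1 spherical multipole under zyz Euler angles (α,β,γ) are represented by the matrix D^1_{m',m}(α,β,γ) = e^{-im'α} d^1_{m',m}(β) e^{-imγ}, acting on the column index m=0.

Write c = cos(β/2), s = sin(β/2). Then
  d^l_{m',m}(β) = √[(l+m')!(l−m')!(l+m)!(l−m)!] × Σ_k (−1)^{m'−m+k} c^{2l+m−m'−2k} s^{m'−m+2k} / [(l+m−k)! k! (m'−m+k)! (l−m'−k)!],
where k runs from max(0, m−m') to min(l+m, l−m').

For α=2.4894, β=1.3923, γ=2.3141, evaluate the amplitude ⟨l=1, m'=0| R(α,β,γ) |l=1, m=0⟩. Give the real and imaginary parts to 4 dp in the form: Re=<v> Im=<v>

Split into d^1_{0,0}(β=1.3923) × two z-phases.
With c≡cos(β/2)=0.767317 and s≡sin(β/2)=0.641268, N=[1·1·1·1]^{1/2}=1.000000
k: max(0,(0)−(0))=0 … min(1+(0),1−(0))=1
  k=0: (−1)^0·1.0000/(1)·0.7673^2·0.6413^0 = +0.588775
  k=1: (−1)^1·1.0000/(1)·0.7673^0·0.6413^2 = -0.411225
d^1_{0,0}(1.3923) = +0.588775 -0.411225 = +0.177550
D = (+1.000000+0.000000i)·(+0.177550)·(+1.000000+0.000000i) = +0.177550+0.000000i

Re=0.1775 Im=0.0000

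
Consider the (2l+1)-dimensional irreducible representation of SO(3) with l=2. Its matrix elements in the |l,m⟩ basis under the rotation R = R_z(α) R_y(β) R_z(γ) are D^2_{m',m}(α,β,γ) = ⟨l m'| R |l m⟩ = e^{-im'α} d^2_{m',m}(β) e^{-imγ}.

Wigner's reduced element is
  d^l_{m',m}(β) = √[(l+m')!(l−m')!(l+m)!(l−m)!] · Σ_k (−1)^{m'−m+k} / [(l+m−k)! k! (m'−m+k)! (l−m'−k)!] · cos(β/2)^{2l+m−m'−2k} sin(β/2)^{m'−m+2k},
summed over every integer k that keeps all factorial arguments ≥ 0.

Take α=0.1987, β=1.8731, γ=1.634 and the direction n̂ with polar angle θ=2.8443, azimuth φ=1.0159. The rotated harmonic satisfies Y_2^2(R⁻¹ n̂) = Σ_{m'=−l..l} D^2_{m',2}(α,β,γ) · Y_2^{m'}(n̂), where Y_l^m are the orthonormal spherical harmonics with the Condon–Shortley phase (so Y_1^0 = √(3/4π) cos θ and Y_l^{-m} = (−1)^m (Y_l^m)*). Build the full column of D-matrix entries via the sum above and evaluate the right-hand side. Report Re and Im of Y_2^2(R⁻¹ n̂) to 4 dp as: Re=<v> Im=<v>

Need the full column D^2_{m',2} for m'=−2..2 at α=0.1987, β=1.8731, γ=1.634.
cos(β/2)=0.592571, sin(β/2)=0.805519
d^2_{-2,2}: single k=4 term ⇒ +0.421019;  D = -0.405655-0.112702i
d^2_{-1,2}: single k=3 term ⇒ +0.619436;  D = -0.617818-0.044742i
d^2_{0,2}: single k=2 term ⇒ +0.558093;  D = -0.553640+0.070359i
d^2_{1,2}: single k=1 term ⇒ +0.335217;  D = -0.317657+0.107072i
d^2_{2,2}: single k=0 term ⇒ +0.123299;  D = -0.106767+0.061672i
Y_2^{m'}(θ=2.8443,φ=1.0159) and Σ D·Y over m':
  (-0.4057-0.1127i)·(-0.0147-0.0297i)  (-0.6178-0.0447i)·(-0.1140+0.1839i)  (-0.5536+0.0704i)·(+0.5496+0.0000i)  (-0.3177+0.1071i)·(+0.1140+0.1839i)  (-0.1068+0.0617i)·(-0.0147+0.0297i)
Y_2^2(R⁻¹ n̂) = -0.279142-0.106443i

Re=-0.2791 Im=-0.1064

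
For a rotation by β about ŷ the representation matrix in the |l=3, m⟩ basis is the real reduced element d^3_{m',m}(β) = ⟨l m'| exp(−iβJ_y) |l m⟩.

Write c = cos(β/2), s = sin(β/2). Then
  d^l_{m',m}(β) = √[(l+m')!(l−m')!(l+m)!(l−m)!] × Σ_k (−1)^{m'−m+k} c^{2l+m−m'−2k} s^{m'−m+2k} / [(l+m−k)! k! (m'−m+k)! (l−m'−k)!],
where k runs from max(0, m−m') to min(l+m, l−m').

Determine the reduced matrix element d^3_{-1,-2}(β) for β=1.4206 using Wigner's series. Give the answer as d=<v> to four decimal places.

d^3_{-1,-2}(β=1.4206) via Wigner's sum:
Half-angle: c=0.758166, s=0.652061. N=√(2·24·1·120)=75.894664
k: max(0,(-2)−(-1))=0 … min(3+(-2),3−(-1))=1
  k=0: (−1)^1·75.8947/(24)·0.7582^5·0.6521^1 = -0.516548
  k=1: (−1)^2·75.8947/(12)·0.7582^3·0.6521^3 = +0.764168
d^3_{-1,-2}(1.4206) = -0.516548 +0.764168 = +0.247619

d=0.2476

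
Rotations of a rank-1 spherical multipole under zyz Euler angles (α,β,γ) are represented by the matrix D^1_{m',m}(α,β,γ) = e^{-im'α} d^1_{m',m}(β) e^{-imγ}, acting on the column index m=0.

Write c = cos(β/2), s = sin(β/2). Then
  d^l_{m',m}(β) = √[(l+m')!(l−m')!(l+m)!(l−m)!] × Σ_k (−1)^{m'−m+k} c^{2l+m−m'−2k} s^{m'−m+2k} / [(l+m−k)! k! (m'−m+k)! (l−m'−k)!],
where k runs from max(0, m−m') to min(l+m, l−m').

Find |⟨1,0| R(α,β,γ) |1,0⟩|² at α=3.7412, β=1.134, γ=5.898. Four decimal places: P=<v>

P=0.1790

First d^1_{0,0}(β=1.134), then the phase factors e^{-i(0)α} and e^{-i(0)γ}:
With c≡cos(β/2)=0.843516 and s≡sin(β/2)=0.537104, N=[1·1·1·1]^{1/2}=1.000000
k: max(0,(0)−(0))=0 … min(1+(0),1−(0))=1
  k=0: (−1)^0·1.0000/(1)·0.8435^2·0.5371^0 = +0.711519
  k=1: (−1)^1·1.0000/(1)·0.8435^0·0.5371^2 = -0.288481
d^1_{0,0}(1.134) = +0.711519 -0.288481 = +0.423039
|D^1_{0,0}|² = |d^1_{0,0}(β)|² = (+0.423039)² = 0.178962 (the z-rotation phases have unit modulus)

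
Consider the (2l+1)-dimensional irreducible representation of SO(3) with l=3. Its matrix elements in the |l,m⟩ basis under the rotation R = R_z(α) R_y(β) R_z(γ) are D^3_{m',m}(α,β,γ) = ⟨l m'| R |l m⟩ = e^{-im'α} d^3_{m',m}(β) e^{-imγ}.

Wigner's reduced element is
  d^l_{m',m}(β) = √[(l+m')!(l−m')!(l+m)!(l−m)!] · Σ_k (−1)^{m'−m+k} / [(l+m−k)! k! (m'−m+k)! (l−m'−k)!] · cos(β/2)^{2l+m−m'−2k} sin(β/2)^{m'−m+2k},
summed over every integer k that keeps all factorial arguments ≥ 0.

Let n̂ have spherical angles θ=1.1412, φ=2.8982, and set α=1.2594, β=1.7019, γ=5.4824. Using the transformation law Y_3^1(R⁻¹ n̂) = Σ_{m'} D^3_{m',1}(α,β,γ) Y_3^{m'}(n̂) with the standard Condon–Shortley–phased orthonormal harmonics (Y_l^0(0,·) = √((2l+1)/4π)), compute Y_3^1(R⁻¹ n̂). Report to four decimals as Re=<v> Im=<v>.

Need the full column D^3_{m',1} for m'=−3..3 at α=1.2594, β=1.7019, γ=5.4824.
cos(β/2)=0.659269, sin(β/2)=0.751907
d^3_{-3,1}: single k=4 term ⇒ +0.538056;  D = -0.071566-0.533276i
d^3_{-2,1}: k∈[3..4] ⇒ +0.770390 -0.501053 = +0.269337;  D = -0.265082-0.047687i
d^3_{-1,1}: k∈[2..4] ⇒ +0.640812 -1.111404 +0.180711 = -0.289881;  D = +0.136269-0.255855i
d^3_{0,1}: k∈[1..3] ⇒ +0.324391 -1.265880 +0.548876 = -0.392613;  D = -0.273315-0.281858i
d^3_{1,1}: k∈[0..2] ⇒ +0.082106 -0.854416 +0.833553 = +0.061244;  D = +0.054915-0.027113i
d^3_{2,1}: k∈[0..1] ⇒ -0.296127 +0.770390 = +0.474263;  D = -0.069568-0.469133i
d^3_{3,1}: single k=0 term ⇒ +0.413642;  D = -0.408080-0.067606i
Y_3^{m'}(θ=1.1412,φ=2.8982) and Σ D·Y over m':
  (-0.0716-0.5333i)·(-0.2336-0.2091i)  (-0.2651-0.0477i)·(+0.3110+0.1646i)  (+0.1363-0.2559i)·(+0.0378+0.0094i)  (-0.2733-0.2819i)·(-0.3315+0.0000i)  (+0.0549-0.0271i)·(-0.0378+0.0094i)  (-0.0696-0.4691i)·(+0.3110-0.1646i)  (-0.4081-0.0676i)·(+0.2336-0.2091i)
Y_3^1(R⁻¹ n̂) = -0.281346+0.102762i

Re=-0.2813 Im=0.1028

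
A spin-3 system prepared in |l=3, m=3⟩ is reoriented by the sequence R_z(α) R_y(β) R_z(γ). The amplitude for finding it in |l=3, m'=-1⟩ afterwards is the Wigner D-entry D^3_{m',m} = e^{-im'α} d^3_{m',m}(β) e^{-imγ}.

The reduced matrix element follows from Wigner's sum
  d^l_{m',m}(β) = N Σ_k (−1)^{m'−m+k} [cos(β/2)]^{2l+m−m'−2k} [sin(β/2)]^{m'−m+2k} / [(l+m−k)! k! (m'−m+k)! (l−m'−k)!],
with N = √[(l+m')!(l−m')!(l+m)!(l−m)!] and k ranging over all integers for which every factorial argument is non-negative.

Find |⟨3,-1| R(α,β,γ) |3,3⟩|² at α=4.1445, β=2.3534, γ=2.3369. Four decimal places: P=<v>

P=0.1723

First d^3_{-1,3}(β=2.3534), then the phase factors e^{-i(-1)α} and e^{-i(3)γ}:
Half-angle: c=0.383974, s=0.923344. N=√(2·24·720·1)=185.903201
The bounds max(0,m−m')=4 and min(l+m,l−m')=4 give 1 term
  k=4: (−1)^0·185.9032/(48)·0.3840^2·0.9233^4 = +0.415053
d^3_{-1,3}(2.3534) = +0.415053
|D^3_{-1,3}|² = |d^3_{-1,3}(β)|² = (+0.415053)² = 0.172269 (the z-rotation phases have unit modulus)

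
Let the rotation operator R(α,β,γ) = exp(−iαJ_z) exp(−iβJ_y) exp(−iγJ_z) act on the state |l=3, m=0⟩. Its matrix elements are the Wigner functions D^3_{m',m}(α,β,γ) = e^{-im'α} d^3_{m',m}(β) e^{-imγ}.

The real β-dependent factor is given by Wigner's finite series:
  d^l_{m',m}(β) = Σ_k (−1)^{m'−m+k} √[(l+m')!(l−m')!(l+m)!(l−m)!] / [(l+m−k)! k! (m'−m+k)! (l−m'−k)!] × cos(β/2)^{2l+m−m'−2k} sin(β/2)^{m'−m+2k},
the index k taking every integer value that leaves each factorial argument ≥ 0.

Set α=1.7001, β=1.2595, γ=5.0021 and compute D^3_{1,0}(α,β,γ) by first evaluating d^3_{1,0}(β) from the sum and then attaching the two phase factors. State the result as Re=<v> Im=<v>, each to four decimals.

Re=-0.0282 Im=-0.2170

First d^3_{1,0}(β=1.2595), then the phase factors e^{-i(1)α} and e^{-i(0)γ}:
c=cos(1.2595/2)=0.808175, s=sin(1.2595/2)=0.588943; N=√[24·2·6·6]=41.569219
k: max(0,(0)−(1))=0 … min(3+(0),3−(1))=2
  k=0: (−1)^1·41.5692/(12)·0.8082^5·0.5889^1 = -0.703380
  k=1: (−1)^2·41.5692/(4)·0.8082^3·0.5889^3 = +1.120591
  k=2: (−1)^3·41.5692/(12)·0.8082^1·0.5889^5 = -0.198363
d^3_{1,0}(1.2595) = -0.703380 +1.120591 -0.198363 = +0.218847
Attach z-rotation phases: D = e^{-i(1)(1.7001)}·(+0.218847)·e^{-i(0)(5.0021)} = -0.028219-0.217020i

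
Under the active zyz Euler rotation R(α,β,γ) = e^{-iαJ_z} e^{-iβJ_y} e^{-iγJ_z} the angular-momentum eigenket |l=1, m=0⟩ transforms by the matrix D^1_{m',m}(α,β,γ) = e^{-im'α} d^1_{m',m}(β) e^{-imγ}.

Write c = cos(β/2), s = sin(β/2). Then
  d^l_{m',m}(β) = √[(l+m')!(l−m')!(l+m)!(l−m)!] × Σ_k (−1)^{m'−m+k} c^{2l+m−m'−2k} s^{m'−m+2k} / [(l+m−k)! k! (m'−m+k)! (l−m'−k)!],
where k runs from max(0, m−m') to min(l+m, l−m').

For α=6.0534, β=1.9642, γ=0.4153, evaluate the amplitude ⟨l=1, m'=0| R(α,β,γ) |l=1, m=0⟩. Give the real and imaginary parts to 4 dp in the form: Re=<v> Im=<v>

Split into d^1_{0,0}(β=1.9642) × two z-phases.
Half-angle: c=0.555277, s=0.831665. N=√(1·1·1·1)=1.000000
The bounds max(0,m−m')=0 and min(l+m,l−m')=1 give 2 terms
  k=0: (−1)^0·1.0000/(1)·0.5553^2·0.8317^0 = +0.308333
  k=1: (−1)^1·1.0000/(1)·0.5553^0·0.8317^2 = -0.691667
d^1_{0,0}(1.9642) = +0.308333 -0.691667 = -0.383334
Attach z-rotation phases: D = e^{-i(0)(6.0534)}·(-0.383334)·e^{-i(0)(0.4153)} = -0.383334+0.000000i

Re=-0.3833 Im=0.0000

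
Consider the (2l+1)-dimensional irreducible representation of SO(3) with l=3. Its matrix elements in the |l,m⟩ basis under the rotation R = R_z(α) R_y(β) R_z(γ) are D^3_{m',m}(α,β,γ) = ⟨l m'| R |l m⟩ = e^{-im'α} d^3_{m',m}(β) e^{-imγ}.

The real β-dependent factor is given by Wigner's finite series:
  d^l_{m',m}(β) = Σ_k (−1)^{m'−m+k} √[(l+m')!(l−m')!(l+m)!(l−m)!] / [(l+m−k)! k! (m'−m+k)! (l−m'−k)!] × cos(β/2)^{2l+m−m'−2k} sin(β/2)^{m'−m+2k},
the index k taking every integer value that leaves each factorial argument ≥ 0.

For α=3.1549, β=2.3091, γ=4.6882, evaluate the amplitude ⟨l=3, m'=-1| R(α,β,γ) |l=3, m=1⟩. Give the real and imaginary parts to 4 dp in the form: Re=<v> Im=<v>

First d^3_{-1,1}(β=2.3091), then the phase factors e^{-i(-1)α} and e^{-i(1)γ}:
c=cos(2.3091/2)=0.404330, s=sin(2.3091/2)=0.914613; N=√[2·24·24·2]=48.000000
The bounds max(0,m−m')=2 and min(l+m,l−m')=4 give 3 terms
  k=2: (−1)^0·48.0000/(8)·0.4043^4·0.9146^2 = +0.134144
  k=3: (−1)^1·48.0000/(6)·0.4043^2·0.9146^4 = -0.915191
  k=4: (−1)^2·48.0000/(48)·0.4043^0·0.9146^6 = +0.585362
d^3_{-1,1}(2.3091) = +0.134144 -0.915191 +0.585362 = -0.195686
D = (-0.999911-0.013307i)·(-0.195686)·(-0.024187+0.999707i) = -0.007336+0.195548i

Re=-0.0073 Im=0.1955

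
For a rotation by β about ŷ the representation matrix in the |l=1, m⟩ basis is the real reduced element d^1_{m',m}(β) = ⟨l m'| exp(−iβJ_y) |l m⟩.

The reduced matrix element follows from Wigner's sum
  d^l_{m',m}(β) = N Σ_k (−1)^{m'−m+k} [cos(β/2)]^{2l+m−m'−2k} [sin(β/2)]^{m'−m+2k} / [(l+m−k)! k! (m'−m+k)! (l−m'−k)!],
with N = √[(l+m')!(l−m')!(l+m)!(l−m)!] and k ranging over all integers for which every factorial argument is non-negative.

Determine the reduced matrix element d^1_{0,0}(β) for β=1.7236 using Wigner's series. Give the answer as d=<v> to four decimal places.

d=-0.1522

d^1_{0,0}(β=1.7236) via Wigner's sum:
With c≡cos(β/2)=0.651072 and s≡sin(β/2)=0.759016, N=[1·1·1·1]^{1/2}=1.000000
The bounds max(0,m−m')=0 and min(l+m,l−m')=1 give 2 terms
  k=0: (−1)^0·1.0000/(1)·0.6511^2·0.7590^0 = +0.423895
  k=1: (−1)^1·1.0000/(1)·0.6511^0·0.7590^2 = -0.576105
d^1_{0,0}(1.7236) = +0.423895 -0.576105 = -0.152210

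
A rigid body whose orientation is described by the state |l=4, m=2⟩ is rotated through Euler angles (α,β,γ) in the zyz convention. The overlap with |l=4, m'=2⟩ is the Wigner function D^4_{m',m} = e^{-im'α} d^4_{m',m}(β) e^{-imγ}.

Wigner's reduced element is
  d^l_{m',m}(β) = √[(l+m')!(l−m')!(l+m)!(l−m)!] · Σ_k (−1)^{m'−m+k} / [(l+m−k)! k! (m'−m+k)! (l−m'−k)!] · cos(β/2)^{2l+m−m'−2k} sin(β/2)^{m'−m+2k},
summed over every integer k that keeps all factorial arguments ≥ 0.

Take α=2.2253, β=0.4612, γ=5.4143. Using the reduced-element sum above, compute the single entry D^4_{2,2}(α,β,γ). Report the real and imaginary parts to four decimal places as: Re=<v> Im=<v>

Re=-0.2819 Im=-0.1289

D^4_{2,2}(2.2253,0.4612,5.4143) = e^{-i·2·2.2253}·d^4_{2,2}(0.4612)·e^{-i·2·5.4143}. Compute d first:
Half-angle: c=0.973529, s=0.228562. N=√(720·2·720·2)=1440.000000
Admissible k: 0..2 (factorial args all ≥0)
  k=0: (−1)^0·1440.0000/(1440)·0.9735^8·0.2286^0 = +0.806850
  k=1: (−1)^1·1440.0000/(120)·0.9735^6·0.2286^2 = -0.533682
  k=2: (−1)^2·1440.0000/(96)·0.9735^4·0.2286^4 = +0.036771
d^4_{2,2}(0.4612) = +0.806850 -0.533682 +0.036771 = +0.309938
Attach z-rotation phases: D = e^{-i(2)(2.2253)}·(+0.309938)·e^{-i(2)(5.4143)} = -0.281883-0.128856i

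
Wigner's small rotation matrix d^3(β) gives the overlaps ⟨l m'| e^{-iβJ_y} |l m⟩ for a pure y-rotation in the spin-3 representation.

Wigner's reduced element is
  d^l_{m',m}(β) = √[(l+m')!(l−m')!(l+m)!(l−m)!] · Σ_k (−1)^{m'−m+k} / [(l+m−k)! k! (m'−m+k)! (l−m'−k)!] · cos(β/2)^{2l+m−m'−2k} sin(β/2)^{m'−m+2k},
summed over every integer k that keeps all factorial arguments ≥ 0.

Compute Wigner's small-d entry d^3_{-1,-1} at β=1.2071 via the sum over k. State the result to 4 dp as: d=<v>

d=-0.4506

d^3_{-1,-1}(β=1.2071) via Wigner's sum:
Half-angle: c=0.823326, s=0.567569. N=√(2·24·2·24)=48.000000
The bounds max(0,m−m')=0 and min(l+m,l−m')=2 give 3 terms
  k=0: (−1)^0·48.0000/(48)·0.8233^6·0.5676^0 = +0.311480
  k=1: (−1)^1·48.0000/(6)·0.8233^4·0.5676^2 = -1.184171
  k=2: (−1)^2·48.0000/(8)·0.8233^2·0.5676^4 = +0.422055
d^3_{-1,-1}(1.2071) = +0.311480 -1.184171 +0.422055 = -0.450635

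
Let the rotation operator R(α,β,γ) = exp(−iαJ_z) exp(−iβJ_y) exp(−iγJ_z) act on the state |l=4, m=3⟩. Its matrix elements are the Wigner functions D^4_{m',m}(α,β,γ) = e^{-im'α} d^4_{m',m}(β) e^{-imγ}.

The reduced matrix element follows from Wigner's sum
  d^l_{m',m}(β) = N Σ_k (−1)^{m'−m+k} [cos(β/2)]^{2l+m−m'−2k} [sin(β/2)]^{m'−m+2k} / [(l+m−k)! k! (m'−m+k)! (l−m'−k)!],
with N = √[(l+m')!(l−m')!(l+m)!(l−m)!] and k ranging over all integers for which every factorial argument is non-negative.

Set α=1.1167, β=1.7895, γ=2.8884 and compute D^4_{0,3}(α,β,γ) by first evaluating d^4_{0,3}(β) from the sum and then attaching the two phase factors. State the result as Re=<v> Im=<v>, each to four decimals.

Split into d^4_{0,3}(β=1.7895) × two z-phases.
Half-angle: c=0.625714, s=0.780053. N=√(24·24·5040·1)=1703.830978
Admissible k: 3..4 (factorial args all ≥0)
  k=3: (−1)^0·1703.8310/(144)·0.6257^5·0.7801^3 = +0.538660
  k=4: (−1)^1·1703.8310/(144)·0.6257^3·0.7801^5 = -0.837165
d^4_{0,3}(1.7895) = +0.538660 -0.837165 = -0.298505
D = (+1.000000+0.000000i)·(-0.298505)·(-0.725127-0.688615i) = +0.216454+0.205555i

Re=0.2165 Im=0.2056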